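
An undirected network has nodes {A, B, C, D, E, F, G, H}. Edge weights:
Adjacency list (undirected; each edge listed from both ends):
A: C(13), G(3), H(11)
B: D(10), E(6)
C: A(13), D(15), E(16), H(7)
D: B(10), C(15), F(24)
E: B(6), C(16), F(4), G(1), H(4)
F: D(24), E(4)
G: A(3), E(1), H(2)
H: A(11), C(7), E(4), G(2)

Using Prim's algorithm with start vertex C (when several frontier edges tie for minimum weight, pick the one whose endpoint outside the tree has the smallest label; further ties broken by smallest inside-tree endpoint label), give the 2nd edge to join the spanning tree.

Grow the tree from C using Prim:
Step 1: cheapest edge leaving the tree is C—H (7); add H.
Step 2: cheapest edge leaving the tree is G—H (2); add G.
Step 3: cheapest edge leaving the tree is E—G (1); add E.
Step 4: cheapest edge leaving the tree is A—G (3); add A.
Step 5: cheapest edge leaving the tree is E—F (4); add F.
Step 6: cheapest edge leaving the tree is B—E (6); add B.
Step 7: cheapest edge leaving the tree is B—D (10); add D.
The 2nd edge added is G—H.

G-H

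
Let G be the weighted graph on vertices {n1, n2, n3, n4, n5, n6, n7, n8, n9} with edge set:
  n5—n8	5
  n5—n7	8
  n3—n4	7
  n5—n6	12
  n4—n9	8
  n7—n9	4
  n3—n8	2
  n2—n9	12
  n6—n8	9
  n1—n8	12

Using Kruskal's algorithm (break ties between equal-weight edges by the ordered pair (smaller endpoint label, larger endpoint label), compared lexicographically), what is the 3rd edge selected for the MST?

n5-n8

Kruskal's algorithm — process edges by increasing weight (ties by edge label):
n3—n8 (2): add — endpoints in different components.
n7—n9 (4): add — endpoints in different components.
n5—n8 (5): add — endpoints in different components.
n3—n4 (7): add — endpoints in different components.
n4—n9 (8): add — endpoints in different components.
n5—n7 (8): skip — n7 and n5 already connected.
n6—n8 (9): add — endpoints in different components.
n1—n8 (12): add — endpoints in different components.
n2—n9 (12): add — endpoints in different components.
The 3rd edge added is n5—n8.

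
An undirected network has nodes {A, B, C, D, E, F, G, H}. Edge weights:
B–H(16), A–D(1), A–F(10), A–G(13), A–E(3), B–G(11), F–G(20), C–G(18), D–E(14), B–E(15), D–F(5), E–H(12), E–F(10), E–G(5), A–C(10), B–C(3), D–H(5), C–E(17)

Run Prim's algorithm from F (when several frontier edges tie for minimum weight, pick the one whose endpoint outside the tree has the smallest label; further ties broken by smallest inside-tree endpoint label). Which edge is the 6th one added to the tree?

A-C

Prim, starting at F.
Step 1: cheapest edge leaving the tree is D–F (5); add D.
Step 2: cheapest edge leaving the tree is A–D (1); add A.
Step 3: cheapest edge leaving the tree is A–E (3); add E.
Step 4: cheapest edge leaving the tree is E–G (5); add G.
Step 5: cheapest edge leaving the tree is D–H (5); add H.
Step 6: cheapest edge leaving the tree is A–C (10); add C.
Step 7: cheapest edge leaving the tree is B–C (3); add B.
The 6th edge added is A–C.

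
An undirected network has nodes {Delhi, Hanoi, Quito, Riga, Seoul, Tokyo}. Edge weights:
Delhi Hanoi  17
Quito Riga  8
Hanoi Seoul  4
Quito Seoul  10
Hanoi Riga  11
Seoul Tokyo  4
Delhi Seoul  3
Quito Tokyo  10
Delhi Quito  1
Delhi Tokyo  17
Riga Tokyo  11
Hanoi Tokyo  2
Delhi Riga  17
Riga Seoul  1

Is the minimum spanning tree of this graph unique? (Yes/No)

No

Kruskal: consider edges lightest-first.
Delhi Quito (1): add — endpoints in different components.
Riga Seoul (1): add — endpoints in different components.
Hanoi Tokyo (2): add — endpoints in different components.
Delhi Seoul (3): add — endpoints in different components.
Hanoi Seoul (4): add — endpoints in different components.
Non-tree edge Seoul Tokyo has weight 4, equal to the heaviest edge on its tree cycle — swapping gives another MST of the same weight. Not unique.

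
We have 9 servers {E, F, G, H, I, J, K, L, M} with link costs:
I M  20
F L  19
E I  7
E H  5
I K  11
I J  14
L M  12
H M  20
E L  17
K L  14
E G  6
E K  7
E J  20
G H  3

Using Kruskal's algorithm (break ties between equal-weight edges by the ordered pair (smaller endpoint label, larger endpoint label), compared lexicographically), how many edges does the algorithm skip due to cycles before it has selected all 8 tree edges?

Kruskal's algorithm — process edges by increasing weight (ties by edge label):
G H (3): add — endpoints in different components.
E H (5): add — endpoints in different components.
E G (6): skip — E and G already connected.
E I (7): add — endpoints in different components.
E K (7): add — endpoints in different components.
I K (11): skip — I and K already connected.
L M (12): add — endpoints in different components.
I J (14): add — endpoints in different components.
K L (14): add — endpoints in different components.
E L (17): skip — E and L already connected.
F L (19): add — endpoints in different components.
Edges rejected before the tree was complete: 3.

3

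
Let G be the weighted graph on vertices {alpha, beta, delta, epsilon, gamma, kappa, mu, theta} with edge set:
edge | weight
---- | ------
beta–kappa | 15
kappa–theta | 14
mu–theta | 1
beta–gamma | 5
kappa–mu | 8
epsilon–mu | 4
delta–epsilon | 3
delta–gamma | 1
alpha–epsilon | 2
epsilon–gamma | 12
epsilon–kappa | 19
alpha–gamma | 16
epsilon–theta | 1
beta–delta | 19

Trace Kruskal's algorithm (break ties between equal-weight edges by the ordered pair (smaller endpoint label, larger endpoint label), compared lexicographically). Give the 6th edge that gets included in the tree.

beta-gamma

Sort edges by weight, then run Kruskal:
delta–gamma (1): add — endpoints in different components.
epsilon–theta (1): add — endpoints in different components.
mu–theta (1): add — endpoints in different components.
alpha–epsilon (2): add — endpoints in different components.
delta–epsilon (3): add — endpoints in different components.
epsilon–mu (4): skip — mu and epsilon already connected.
beta–gamma (5): add — endpoints in different components.
kappa–mu (8): add — endpoints in different components.
The 6th edge added is beta–gamma.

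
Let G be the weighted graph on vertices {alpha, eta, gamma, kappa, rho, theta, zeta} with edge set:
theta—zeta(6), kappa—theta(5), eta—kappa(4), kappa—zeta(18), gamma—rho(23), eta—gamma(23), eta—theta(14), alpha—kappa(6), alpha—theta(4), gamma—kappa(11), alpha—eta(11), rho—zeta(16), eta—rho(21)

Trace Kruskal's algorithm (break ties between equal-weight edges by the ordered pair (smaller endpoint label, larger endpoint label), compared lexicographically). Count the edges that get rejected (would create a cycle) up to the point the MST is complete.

Sort edges by weight, then run Kruskal:
alpha—theta (4): add. Components now {kappa} {zeta} {eta} {alpha,theta} {gamma} {rho}
eta—kappa (4): add. Components now {eta,kappa} {zeta} {alpha,theta} {gamma} {rho}
kappa—theta (5): add. Components now {alpha,eta,kappa,theta} {zeta} {gamma} {rho}
alpha—kappa (6): skip — kappa and alpha already connected.
theta—zeta (6): add. Components now {alpha,eta,kappa,theta,zeta} {gamma} {rho}
alpha—eta (11): skip — eta and alpha already connected.
gamma—kappa (11): add. Components now {alpha,eta,gamma,kappa,theta,zeta} {rho}
eta—theta (14): skip — eta and theta already connected.
rho—zeta (16): add. Components now {alpha,eta,gamma,kappa,rho,theta,zeta}
Edges rejected before the tree was complete: 3.

3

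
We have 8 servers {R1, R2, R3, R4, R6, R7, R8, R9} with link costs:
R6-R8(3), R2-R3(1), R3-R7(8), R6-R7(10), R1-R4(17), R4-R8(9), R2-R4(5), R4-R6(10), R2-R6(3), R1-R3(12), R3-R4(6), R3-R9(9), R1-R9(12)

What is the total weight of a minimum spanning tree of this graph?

41

Kruskal: consider edges lightest-first.
R2-R3 (1): add — endpoints in different components.
R2-R6 (3): add — endpoints in different components.
R6-R8 (3): add — endpoints in different components.
R2-R4 (5): add — endpoints in different components.
R3-R4 (6): skip — R3 and R4 already connected.
R3-R7 (8): add — endpoints in different components.
R3-R9 (9): add — endpoints in different components.
R4-R8 (9): skip — R8 and R4 already connected.
R4-R6 (10): skip — R6 and R4 already connected.
R6-R7 (10): skip — R7 and R6 already connected.
R1-R3 (12): add — endpoints in different components.
MST edges: R2-R3, R2-R6, R6-R8, R2-R4, R3-R7, R3-R9, R1-R3; total weight 1+3+3+5+8+9+12 = 41.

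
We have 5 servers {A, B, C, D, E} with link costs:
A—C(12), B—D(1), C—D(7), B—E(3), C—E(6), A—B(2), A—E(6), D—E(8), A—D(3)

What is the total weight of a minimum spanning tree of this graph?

Kruskal's algorithm — process edges by increasing weight (ties by edge label):
B—D (1): add — endpoints in different components.
A—B (2): add — endpoints in different components.
A—D (3): skip — A and D already connected.
B—E (3): add — endpoints in different components.
A—E (6): skip — A and E already connected.
C—E (6): add — endpoints in different components.
MST edges: B—D, A—B, B—E, C—E; total weight 1+2+3+6 = 12.

12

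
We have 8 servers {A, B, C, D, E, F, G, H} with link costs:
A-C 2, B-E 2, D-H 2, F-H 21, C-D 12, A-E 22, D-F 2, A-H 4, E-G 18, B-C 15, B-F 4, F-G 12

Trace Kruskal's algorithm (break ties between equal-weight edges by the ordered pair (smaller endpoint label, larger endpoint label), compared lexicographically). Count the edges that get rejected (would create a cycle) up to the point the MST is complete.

Sort edges by weight, then run Kruskal:
A-C (2): add — endpoints in different components.
B-E (2): add — endpoints in different components.
D-F (2): add — endpoints in different components.
D-H (2): add — endpoints in different components.
A-H (4): add — endpoints in different components.
B-F (4): add — endpoints in different components.
C-D (12): skip — C and D already connected.
F-G (12): add — endpoints in different components.
Edges rejected before the tree was complete: 1.

1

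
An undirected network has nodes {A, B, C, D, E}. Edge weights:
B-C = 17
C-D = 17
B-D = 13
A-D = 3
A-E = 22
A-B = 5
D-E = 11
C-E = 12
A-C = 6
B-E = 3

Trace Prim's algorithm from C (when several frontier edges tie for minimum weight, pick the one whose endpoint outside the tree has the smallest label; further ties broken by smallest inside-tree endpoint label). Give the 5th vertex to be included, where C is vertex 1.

Prim's algorithm from C:
Step 1: cheapest edge leaving the tree is A-C (6); add A.
Step 2: cheapest edge leaving the tree is A-D (3); add D.
Step 3: cheapest edge leaving the tree is A-B (5); add B.
Step 4: cheapest edge leaving the tree is B-E (3); add E.
Vertex order: C, A, D, B, E. The 5th vertex is E.

E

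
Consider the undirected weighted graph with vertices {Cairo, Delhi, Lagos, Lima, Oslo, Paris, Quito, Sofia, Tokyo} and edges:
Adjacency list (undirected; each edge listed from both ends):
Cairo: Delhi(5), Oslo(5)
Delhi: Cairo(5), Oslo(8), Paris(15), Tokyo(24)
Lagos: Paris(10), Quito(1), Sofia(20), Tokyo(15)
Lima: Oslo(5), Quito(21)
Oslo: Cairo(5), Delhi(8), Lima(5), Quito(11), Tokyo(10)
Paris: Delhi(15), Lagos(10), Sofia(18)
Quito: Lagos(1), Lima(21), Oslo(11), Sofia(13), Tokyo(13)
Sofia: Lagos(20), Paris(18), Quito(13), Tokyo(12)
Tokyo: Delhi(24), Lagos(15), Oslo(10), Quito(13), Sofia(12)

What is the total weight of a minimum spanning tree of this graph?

Grow the tree from Paris using Prim:
Step 1: cheapest edge leaving the tree is Lagos—Paris (10); add Lagos.
Step 2: cheapest edge leaving the tree is Lagos—Quito (1); add Quito.
Step 3: cheapest edge leaving the tree is Oslo—Quito (11); add Oslo.
Step 4: cheapest edge leaving the tree is Cairo—Oslo (5); add Cairo.
Step 5: cheapest edge leaving the tree is Cairo—Delhi (5); add Delhi.
Step 6: cheapest edge leaving the tree is Lima—Oslo (5); add Lima.
Step 7: cheapest edge leaving the tree is Oslo—Tokyo (10); add Tokyo.
Step 8: cheapest edge leaving the tree is Sofia—Tokyo (12); add Sofia.
MST edges: Lagos—Paris, Lagos—Quito, Oslo—Quito, Cairo—Oslo, Cairo—Delhi, Lima—Oslo, Oslo—Tokyo, Sofia—Tokyo; total weight 10+1+11+5+5+5+10+12 = 59.

59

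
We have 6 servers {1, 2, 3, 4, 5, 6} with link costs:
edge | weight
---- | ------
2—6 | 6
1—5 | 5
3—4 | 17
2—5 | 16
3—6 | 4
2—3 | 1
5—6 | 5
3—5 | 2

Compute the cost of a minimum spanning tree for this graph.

Prim's algorithm from 4:
Step 1: frontier [3—4 17] → take 3—4 (17); add 3.
Step 2: frontier [2—3 1, 3—5 2, 3—6 4] → take 2—3 (1); add 2.
Step 3: frontier [2—6 6, 2—5 16, 3—5 2, 3—6 4] → take 3—5 (2); add 5.
Step 4: frontier [2—6 6, 3—6 4, 1—5 5, 5—6 5] → take 3—6 (4); add 6.
Step 5: frontier [1—5 5] → take 1—5 (5); add 1.
MST edges: 3—4, 2—3, 3—5, 3—6, 1—5; total weight 17+1+2+4+5 = 29.

29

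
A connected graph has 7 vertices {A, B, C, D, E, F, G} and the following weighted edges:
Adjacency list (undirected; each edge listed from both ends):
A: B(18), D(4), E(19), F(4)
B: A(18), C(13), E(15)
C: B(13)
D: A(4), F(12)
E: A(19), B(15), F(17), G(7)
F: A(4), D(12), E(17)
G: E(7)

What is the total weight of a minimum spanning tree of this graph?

Kruskal's algorithm — process edges by increasing weight (ties by edge label):
A-D (4): add. Components now {A,D} {B} {C} {E} {F} {G}
A-F (4): add. Components now {A,D,F} {B} {C} {E} {G}
E-G (7): add. Components now {A,D,F} {B} {C} {E,G}
D-F (12): skip — D and F already connected.
B-C (13): add. Components now {A,D,F} {B,C} {E,G}
B-E (15): add. Components now {A,D,F} {B,C,E,G}
E-F (17): add. Components now {A,B,C,D,E,F,G}
MST edges: A-D, A-F, E-G, B-C, B-E, E-F; total weight 4+4+7+13+15+17 = 60.

60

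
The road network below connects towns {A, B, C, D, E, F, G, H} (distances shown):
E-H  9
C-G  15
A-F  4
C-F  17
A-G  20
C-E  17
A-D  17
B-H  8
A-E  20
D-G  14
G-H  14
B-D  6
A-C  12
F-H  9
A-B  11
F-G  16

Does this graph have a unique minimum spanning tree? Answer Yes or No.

Kruskal's algorithm — process edges by increasing weight (ties by edge label):
A-F (4): add — endpoints in different components.
B-D (6): add — endpoints in different components.
B-H (8): add — endpoints in different components.
E-H (9): add — endpoints in different components.
F-H (9): add — endpoints in different components.
A-B (11): skip — A and B already connected.
A-C (12): add — endpoints in different components.
D-G (14): add — endpoints in different components.
Non-tree edge G-H has weight 14, equal to the heaviest edge on its tree cycle — swapping gives another MST of the same weight. Not unique.

No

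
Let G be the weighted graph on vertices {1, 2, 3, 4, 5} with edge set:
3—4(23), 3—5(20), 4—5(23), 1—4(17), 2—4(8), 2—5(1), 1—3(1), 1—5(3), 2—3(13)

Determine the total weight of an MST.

Grow the tree from 4 using Prim:
Step 1: frontier [2—4 8, 1—4 17, 3—4 23, 4—5 23] → take 2—4 (8); add 2.
Step 2: frontier [2—5 1, 2—3 13, 1—4 17, 3—4 23, 4—5 23] → take 2—5 (1); add 5.
Step 3: frontier [2—3 13, 1—4 17, 3—4 23, 1—5 3, 3—5 20] → take 1—5 (3); add 1.
Step 4: frontier [1—3 1, 2—3 13, 3—4 23, 3—5 20] → take 1—3 (1); add 3.
MST edges: 2—4, 2—5, 1—5, 1—3; total weight 8+1+3+1 = 13.

13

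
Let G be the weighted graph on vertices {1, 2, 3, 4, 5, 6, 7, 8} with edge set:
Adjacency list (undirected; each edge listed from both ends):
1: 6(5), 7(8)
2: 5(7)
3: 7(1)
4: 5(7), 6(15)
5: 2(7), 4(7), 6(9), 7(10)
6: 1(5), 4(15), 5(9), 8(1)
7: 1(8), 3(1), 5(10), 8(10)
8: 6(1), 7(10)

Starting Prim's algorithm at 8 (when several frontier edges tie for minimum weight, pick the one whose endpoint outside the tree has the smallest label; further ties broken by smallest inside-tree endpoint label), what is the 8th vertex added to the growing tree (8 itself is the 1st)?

Prim, starting at 8.
Step 1: cheapest edge leaving the tree is 6-8 (1); add 6.
Step 2: cheapest edge leaving the tree is 1-6 (5); add 1.
Step 3: cheapest edge leaving the tree is 1-7 (8); add 7.
Step 4: cheapest edge leaving the tree is 3-7 (1); add 3.
Step 5: cheapest edge leaving the tree is 5-6 (9); add 5.
Step 6: cheapest edge leaving the tree is 2-5 (7); add 2.
Step 7: cheapest edge leaving the tree is 4-5 (7); add 4.
Vertex order: 8, 6, 1, 7, 3, 5, 2, 4. The 8th vertex is 4.

4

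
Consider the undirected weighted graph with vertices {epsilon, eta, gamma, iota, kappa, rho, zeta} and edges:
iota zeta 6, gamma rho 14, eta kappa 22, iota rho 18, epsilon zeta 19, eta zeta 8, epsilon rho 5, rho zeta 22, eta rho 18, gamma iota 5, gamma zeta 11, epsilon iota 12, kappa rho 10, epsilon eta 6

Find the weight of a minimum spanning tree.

Kruskal: consider edges lightest-first.
epsilon rho (5): add — endpoints in different components.
gamma iota (5): add — endpoints in different components.
epsilon eta (6): add — endpoints in different components.
iota zeta (6): add — endpoints in different components.
eta zeta (8): add — endpoints in different components.
kappa rho (10): add — endpoints in different components.
MST edges: epsilon rho, gamma iota, epsilon eta, iota zeta, eta zeta, kappa rho; total weight 5+5+6+6+8+10 = 40.

40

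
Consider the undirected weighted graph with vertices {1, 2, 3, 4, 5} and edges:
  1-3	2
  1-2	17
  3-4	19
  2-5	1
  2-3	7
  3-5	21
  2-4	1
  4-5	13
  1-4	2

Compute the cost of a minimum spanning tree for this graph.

6

Prim, starting at 1.
Step 1: frontier [1-3 2, 1-4 2, 1-2 17] → take 1-3 (2); add 3.
Step 2: frontier [1-4 2, 1-2 17, 2-3 7, 3-4 19, 3-5 21] → take 1-4 (2); add 4.
Step 3: frontier [1-2 17, 2-3 7, 3-5 21, 2-4 1, 4-5 13] → take 2-4 (1); add 2.
Step 4: frontier [2-5 1, 3-5 21, 4-5 13] → take 2-5 (1); add 5.
MST edges: 1-3, 1-4, 2-4, 2-5; total weight 2+2+1+1 = 6.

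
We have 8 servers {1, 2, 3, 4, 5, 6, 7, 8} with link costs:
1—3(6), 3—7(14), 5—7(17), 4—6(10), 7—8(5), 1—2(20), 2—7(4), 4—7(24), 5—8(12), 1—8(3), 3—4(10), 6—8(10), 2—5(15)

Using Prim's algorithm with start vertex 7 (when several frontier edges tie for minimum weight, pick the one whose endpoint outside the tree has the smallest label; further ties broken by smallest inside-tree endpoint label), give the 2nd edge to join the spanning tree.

Prim's algorithm from 7:
Step 1: cheapest edge leaving the tree is 2—7 (4); add 2.
Step 2: cheapest edge leaving the tree is 7—8 (5); add 8.
Step 3: cheapest edge leaving the tree is 1—8 (3); add 1.
Step 4: cheapest edge leaving the tree is 1—3 (6); add 3.
Step 5: cheapest edge leaving the tree is 3—4 (10); add 4.
Step 6: cheapest edge leaving the tree is 4—6 (10); add 6.
Step 7: cheapest edge leaving the tree is 5—8 (12); add 5.
The 2nd edge added is 7—8.

7-8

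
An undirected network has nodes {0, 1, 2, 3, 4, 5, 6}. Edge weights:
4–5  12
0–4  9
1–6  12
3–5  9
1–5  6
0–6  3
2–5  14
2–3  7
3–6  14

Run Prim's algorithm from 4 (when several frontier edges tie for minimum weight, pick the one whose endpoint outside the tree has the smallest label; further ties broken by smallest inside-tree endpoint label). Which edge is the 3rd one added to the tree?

1-6

Prim, starting at 4.
Step 1: cheapest edge leaving the tree is 0–4 (9); add 0.
Step 2: cheapest edge leaving the tree is 0–6 (3); add 6.
Step 3: cheapest edge leaving the tree is 1–6 (12); add 1.
Step 4: cheapest edge leaving the tree is 1–5 (6); add 5.
Step 5: cheapest edge leaving the tree is 3–5 (9); add 3.
Step 6: cheapest edge leaving the tree is 2–3 (7); add 2.
The 3rd edge added is 1–6.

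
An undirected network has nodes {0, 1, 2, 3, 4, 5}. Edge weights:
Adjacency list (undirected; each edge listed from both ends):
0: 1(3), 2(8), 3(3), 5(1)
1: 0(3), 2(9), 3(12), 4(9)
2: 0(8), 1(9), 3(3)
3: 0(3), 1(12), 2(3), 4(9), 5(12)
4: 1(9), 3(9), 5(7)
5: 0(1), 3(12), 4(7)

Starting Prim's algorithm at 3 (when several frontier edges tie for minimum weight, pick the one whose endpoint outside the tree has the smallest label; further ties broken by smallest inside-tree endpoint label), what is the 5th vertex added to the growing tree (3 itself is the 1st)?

Grow the tree from 3 using Prim:
Step 1: frontier [0 3 3, 2 3 3, 3 4 9, 1 3 12, 3 5 12] → take 0 3 (3); add 0.
Step 2: frontier [0 5 1, 0 1 3, 0 2 8, 2 3 3, 3 4 9, 1 3 12, 3 5 12] → take 0 5 (1); add 5.
Step 3: frontier [0 1 3, 0 2 8, 2 3 3, 3 4 9, 1 3 12, 4 5 7] → take 0 1 (3); add 1.
Step 4: frontier [0 2 8, 1 2 9, 1 4 9, 2 3 3, 3 4 9, 4 5 7] → take 2 3 (3); add 2.
Step 5: frontier [1 4 9, 3 4 9, 4 5 7] → take 4 5 (7); add 4.
Vertex order: 3, 0, 5, 1, 2, 4. The 5th vertex is 2.

2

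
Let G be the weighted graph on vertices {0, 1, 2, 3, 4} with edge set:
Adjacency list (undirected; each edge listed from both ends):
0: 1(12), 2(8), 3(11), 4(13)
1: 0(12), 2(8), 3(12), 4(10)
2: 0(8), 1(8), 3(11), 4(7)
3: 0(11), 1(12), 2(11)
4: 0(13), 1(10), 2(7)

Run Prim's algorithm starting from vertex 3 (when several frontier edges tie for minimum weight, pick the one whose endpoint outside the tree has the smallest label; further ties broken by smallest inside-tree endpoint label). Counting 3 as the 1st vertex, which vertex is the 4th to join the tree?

Grow the tree from 3 using Prim:
Step 1: frontier [0—3 11, 2—3 11, 1—3 12] → take 0—3 (11); add 0.
Step 2: frontier [0—2 8, 0—1 12, 0—4 13, 2—3 11, 1—3 12] → take 0—2 (8); add 2.
Step 3: frontier [0—1 12, 0—4 13, 2—4 7, 1—2 8, 1—3 12] → take 2—4 (7); add 4.
Step 4: frontier [0—1 12, 1—2 8, 1—3 12, 1—4 10] → take 1—2 (8); add 1.
Vertex order: 3, 0, 2, 4, 1. The 4th vertex is 4.

4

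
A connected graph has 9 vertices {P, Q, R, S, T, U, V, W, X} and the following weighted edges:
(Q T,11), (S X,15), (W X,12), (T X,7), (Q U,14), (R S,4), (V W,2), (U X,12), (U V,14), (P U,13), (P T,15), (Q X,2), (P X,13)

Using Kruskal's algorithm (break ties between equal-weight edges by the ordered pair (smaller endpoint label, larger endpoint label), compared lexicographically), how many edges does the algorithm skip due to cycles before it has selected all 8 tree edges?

5

Kruskal's algorithm — process edges by increasing weight (ties by edge label):
Q X (2): add — endpoints in different components.
V W (2): add — endpoints in different components.
R S (4): add — endpoints in different components.
T X (7): add — endpoints in different components.
Q T (11): skip — T and Q already connected.
U X (12): add — endpoints in different components.
W X (12): add — endpoints in different components.
P U (13): add — endpoints in different components.
P X (13): skip — P and X already connected.
Q U (14): skip — Q and U already connected.
U V (14): skip — V and U already connected.
P T (15): skip — T and P already connected.
S X (15): add — endpoints in different components.
Edges rejected before the tree was complete: 5.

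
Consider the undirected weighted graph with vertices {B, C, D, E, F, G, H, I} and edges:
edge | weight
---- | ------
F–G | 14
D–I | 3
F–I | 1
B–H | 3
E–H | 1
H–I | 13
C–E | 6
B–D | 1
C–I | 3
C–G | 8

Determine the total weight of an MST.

Grow the tree from I using Prim:
Step 1: frontier [F–I 1, C–I 3, D–I 3, H–I 13] → take F–I (1); add F.
Step 2: frontier [F–G 14, C–I 3, D–I 3, H–I 13] → take C–I (3); add C.
Step 3: frontier [C–E 6, C–G 8, F–G 14, D–I 3, H–I 13] → take D–I (3); add D.
Step 4: frontier [C–E 6, C–G 8, B–D 1, F–G 14, H–I 13] → take B–D (1); add B.
Step 5: frontier [B–H 3, C–E 6, C–G 8, F–G 14, H–I 13] → take B–H (3); add H.
Step 6: frontier [C–E 6, C–G 8, F–G 14, E–H 1] → take E–H (1); add E.
Step 7: frontier [C–G 8, F–G 14] → take C–G (8); add G.
MST edges: F–I, C–I, D–I, B–D, B–H, E–H, C–G; total weight 1+3+3+1+3+1+8 = 20.

20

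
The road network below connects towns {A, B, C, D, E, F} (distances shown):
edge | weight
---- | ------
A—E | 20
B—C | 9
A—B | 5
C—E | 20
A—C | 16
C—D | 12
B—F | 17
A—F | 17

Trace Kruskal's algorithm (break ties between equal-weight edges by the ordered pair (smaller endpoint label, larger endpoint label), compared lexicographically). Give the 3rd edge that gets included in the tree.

Kruskal's algorithm — process edges by increasing weight (ties by edge label):
A—B (5): add — endpoints in different components.
B—C (9): add — endpoints in different components.
C—D (12): add — endpoints in different components.
A—C (16): skip — A and C already connected.
A—F (17): add — endpoints in different components.
B—F (17): skip — B and F already connected.
A—E (20): add — endpoints in different components.
The 3rd edge added is C—D.

C-D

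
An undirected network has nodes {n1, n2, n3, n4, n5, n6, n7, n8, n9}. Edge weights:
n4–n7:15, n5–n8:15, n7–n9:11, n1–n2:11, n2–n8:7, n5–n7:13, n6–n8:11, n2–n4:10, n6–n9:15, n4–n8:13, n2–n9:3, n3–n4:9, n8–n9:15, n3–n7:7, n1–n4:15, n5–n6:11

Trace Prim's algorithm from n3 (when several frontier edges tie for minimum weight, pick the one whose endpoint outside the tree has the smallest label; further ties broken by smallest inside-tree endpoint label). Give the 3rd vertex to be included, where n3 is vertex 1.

n4

Grow the tree from n3 using Prim:
Step 1: cheapest edge leaving the tree is n3–n7 (7); add n7.
Step 2: cheapest edge leaving the tree is n3–n4 (9); add n4.
Step 3: cheapest edge leaving the tree is n2–n4 (10); add n2.
Step 4: cheapest edge leaving the tree is n2–n9 (3); add n9.
Step 5: cheapest edge leaving the tree is n2–n8 (7); add n8.
Step 6: cheapest edge leaving the tree is n1–n2 (11); add n1.
Step 7: cheapest edge leaving the tree is n6–n8 (11); add n6.
Step 8: cheapest edge leaving the tree is n5–n6 (11); add n5.
Vertex order: n3, n7, n4, n2, n9, n8, n1, n6, n5. The 3rd vertex is n4.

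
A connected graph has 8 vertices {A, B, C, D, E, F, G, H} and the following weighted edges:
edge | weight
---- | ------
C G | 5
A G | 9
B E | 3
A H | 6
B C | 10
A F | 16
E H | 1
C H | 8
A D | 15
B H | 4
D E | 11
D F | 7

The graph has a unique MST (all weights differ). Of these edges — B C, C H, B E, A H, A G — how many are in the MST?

Kruskal's algorithm — process edges by increasing weight (ties by edge label):
E H (1): add — endpoints in different components.
B E (3): add — endpoints in different components.
B H (4): skip — B and H already connected.
C G (5): add — endpoints in different components.
A H (6): add — endpoints in different components.
D F (7): add — endpoints in different components.
C H (8): add — endpoints in different components.
A G (9): skip — A and G already connected.
B C (10): skip — B and C already connected.
D E (11): add — endpoints in different components.
MST edge set: {E H, B E, C G, A H, D F, C H, D E}.
Of the listed edges, {C H, B E, A H} are in the MST → 3.

3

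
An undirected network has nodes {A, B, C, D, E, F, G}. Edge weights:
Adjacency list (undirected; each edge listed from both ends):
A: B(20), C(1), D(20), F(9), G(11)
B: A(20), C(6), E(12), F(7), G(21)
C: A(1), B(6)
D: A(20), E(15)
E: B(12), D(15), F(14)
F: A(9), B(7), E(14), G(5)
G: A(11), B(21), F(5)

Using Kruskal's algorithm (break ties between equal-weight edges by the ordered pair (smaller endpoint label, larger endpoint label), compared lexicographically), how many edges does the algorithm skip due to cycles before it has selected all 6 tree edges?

3

Sort edges by weight, then run Kruskal:
A-C (1): add. Components now {A,C} {B} {D} {E} {F} {G}
F-G (5): add. Components now {A,C} {B} {D} {E} {F,G}
B-C (6): add. Components now {A,B,C} {D} {E} {F,G}
B-F (7): add. Components now {A,B,C,F,G} {D} {E}
A-F (9): skip — A and F already connected.
A-G (11): skip — A and G already connected.
B-E (12): add. Components now {A,B,C,E,F,G} {D}
E-F (14): skip — E and F already connected.
D-E (15): add. Components now {A,B,C,D,E,F,G}
Edges rejected before the tree was complete: 3.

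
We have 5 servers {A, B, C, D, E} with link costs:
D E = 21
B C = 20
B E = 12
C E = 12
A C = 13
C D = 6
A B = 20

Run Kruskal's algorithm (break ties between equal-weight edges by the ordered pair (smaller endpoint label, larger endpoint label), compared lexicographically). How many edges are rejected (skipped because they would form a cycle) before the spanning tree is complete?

0

Kruskal: consider edges lightest-first.
C D (6): add — endpoints in different components.
B E (12): add — endpoints in different components.
C E (12): add — endpoints in different components.
A C (13): add — endpoints in different components.
Edges rejected before the tree was complete: 0.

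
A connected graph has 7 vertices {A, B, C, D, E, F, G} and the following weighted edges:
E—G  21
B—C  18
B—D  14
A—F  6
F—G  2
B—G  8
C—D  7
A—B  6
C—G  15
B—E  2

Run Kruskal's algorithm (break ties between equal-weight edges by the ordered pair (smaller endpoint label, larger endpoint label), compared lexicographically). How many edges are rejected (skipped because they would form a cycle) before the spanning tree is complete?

1

Kruskal's algorithm — process edges by increasing weight (ties by edge label):
B—E (2): add. Components now {A} {B,E} {C} {D} {F} {G}
F—G (2): add. Components now {A} {B,E} {C} {D} {F,G}
A—B (6): add. Components now {A,B,E} {C} {D} {F,G}
A—F (6): add. Components now {A,B,E,F,G} {C} {D}
C—D (7): add. Components now {A,B,E,F,G} {C,D}
B—G (8): skip — B and G already connected.
B—D (14): add. Components now {A,B,C,D,E,F,G}
Edges rejected before the tree was complete: 1.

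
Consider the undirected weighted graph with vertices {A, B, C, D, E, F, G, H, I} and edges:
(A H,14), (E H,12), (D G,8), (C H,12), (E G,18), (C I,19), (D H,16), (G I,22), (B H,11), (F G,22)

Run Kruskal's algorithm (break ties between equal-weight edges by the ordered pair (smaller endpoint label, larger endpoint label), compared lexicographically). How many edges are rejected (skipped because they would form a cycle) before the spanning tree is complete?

1

Sort edges by weight, then run Kruskal:
D G (8): add — endpoints in different components.
B H (11): add — endpoints in different components.
C H (12): add — endpoints in different components.
E H (12): add — endpoints in different components.
A H (14): add — endpoints in different components.
D H (16): add — endpoints in different components.
E G (18): skip — E and G already connected.
C I (19): add — endpoints in different components.
F G (22): add — endpoints in different components.
Edges rejected before the tree was complete: 1.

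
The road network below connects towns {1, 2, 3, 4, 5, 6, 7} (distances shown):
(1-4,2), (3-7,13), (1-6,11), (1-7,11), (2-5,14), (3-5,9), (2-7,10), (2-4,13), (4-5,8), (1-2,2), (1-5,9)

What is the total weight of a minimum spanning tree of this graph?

42

Kruskal: consider edges lightest-first.
1-2 (2): add. Components now {1,2} {3} {4} {5} {6} {7}
1-4 (2): add. Components now {1,2,4} {3} {5} {6} {7}
4-5 (8): add. Components now {1,2,4,5} {3} {6} {7}
1-5 (9): skip — 1 and 5 already connected.
3-5 (9): add. Components now {1,2,3,4,5} {6} {7}
2-7 (10): add. Components now {1,2,3,4,5,7} {6}
1-6 (11): add. Components now {1,2,3,4,5,6,7}
MST edges: 1-2, 1-4, 4-5, 3-5, 2-7, 1-6; total weight 2+2+8+9+10+11 = 42.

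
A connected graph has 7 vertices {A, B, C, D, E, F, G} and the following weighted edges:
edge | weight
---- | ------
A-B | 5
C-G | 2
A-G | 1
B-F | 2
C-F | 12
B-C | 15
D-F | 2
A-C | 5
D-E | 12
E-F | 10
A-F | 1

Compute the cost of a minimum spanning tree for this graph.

18

Sort edges by weight, then run Kruskal:
A-F (1): add — endpoints in different components.
A-G (1): add — endpoints in different components.
B-F (2): add — endpoints in different components.
C-G (2): add — endpoints in different components.
D-F (2): add — endpoints in different components.
A-B (5): skip — A and B already connected.
A-C (5): skip — A and C already connected.
E-F (10): add — endpoints in different components.
MST edges: A-F, A-G, B-F, C-G, D-F, E-F; total weight 1+1+2+2+2+10 = 18.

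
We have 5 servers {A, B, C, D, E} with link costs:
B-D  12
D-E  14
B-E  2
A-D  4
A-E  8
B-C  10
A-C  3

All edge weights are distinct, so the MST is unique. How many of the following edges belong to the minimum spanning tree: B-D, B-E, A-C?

2

Sort edges by weight, then run Kruskal:
B-E (2): add. Components now {A} {B,E} {C} {D}
A-C (3): add. Components now {A,C} {B,E} {D}
A-D (4): add. Components now {A,C,D} {B,E}
A-E (8): add. Components now {A,B,C,D,E}
MST edge set: {B-E, A-C, A-D, A-E}.
Of the listed edges, {B-E, A-C} are in the MST → 2.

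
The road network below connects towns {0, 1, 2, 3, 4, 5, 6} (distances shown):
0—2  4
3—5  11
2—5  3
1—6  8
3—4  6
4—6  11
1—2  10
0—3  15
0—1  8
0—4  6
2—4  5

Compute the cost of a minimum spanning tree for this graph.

34

Kruskal's algorithm — process edges by increasing weight (ties by edge label):
2—5 (3): add. Components now {0} {1} {2,5} {3} {4} {6}
0—2 (4): add. Components now {0,2,5} {1} {3} {4} {6}
2—4 (5): add. Components now {0,2,4,5} {1} {3} {6}
0—4 (6): skip — 0 and 4 already connected.
3—4 (6): add. Components now {0,2,3,4,5} {1} {6}
0—1 (8): add. Components now {0,1,2,3,4,5} {6}
1—6 (8): add. Components now {0,1,2,3,4,5,6}
MST edges: 2—5, 0—2, 2—4, 3—4, 0—1, 1—6; total weight 3+4+5+6+8+8 = 34.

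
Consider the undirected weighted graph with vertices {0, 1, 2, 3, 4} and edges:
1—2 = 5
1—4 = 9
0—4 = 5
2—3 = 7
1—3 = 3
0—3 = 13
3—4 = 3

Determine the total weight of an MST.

Kruskal's algorithm — process edges by increasing weight (ties by edge label):
1—3 (3): add. Components now {0} {1,3} {2} {4}
3—4 (3): add. Components now {0} {1,3,4} {2}
0—4 (5): add. Components now {0,1,3,4} {2}
1—2 (5): add. Components now {0,1,2,3,4}
MST edges: 1—3, 3—4, 0—4, 1—2; total weight 3+3+5+5 = 16.

16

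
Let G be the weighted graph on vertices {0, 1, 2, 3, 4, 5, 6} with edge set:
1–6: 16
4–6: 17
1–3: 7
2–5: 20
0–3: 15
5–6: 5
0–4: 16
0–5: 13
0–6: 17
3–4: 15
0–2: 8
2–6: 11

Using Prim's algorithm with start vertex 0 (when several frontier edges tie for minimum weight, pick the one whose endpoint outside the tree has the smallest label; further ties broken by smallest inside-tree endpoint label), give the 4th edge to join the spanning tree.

Grow the tree from 0 using Prim:
Step 1: frontier [0–2 8, 0–5 13, 0–3 15, 0–4 16, 0–6 17] → take 0–2 (8); add 2.
Step 2: frontier [0–5 13, 0–3 15, 0–4 16, 0–6 17, 2–6 11, 2–5 20] → take 2–6 (11); add 6.
Step 3: frontier [0–5 13, 0–3 15, 0–4 16, 2–5 20, 5–6 5, 1–6 16, 4–6 17] → take 5–6 (5); add 5.
Step 4: frontier [0–3 15, 0–4 16, 1–6 16, 4–6 17] → take 0–3 (15); add 3.
Step 5: frontier [0–4 16, 1–3 7, 3–4 15, 1–6 16, 4–6 17] → take 1–3 (7); add 1.
Step 6: frontier [0–4 16, 3–4 15, 4–6 17] → take 3–4 (15); add 4.
The 4th edge added is 0–3.

0-3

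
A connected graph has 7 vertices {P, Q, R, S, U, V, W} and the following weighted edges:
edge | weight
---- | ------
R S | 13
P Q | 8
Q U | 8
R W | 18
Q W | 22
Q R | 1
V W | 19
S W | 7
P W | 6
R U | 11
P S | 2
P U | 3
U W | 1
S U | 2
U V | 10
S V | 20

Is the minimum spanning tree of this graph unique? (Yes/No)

Sort edges by weight, then run Kruskal:
Q R (1): add — endpoints in different components.
U W (1): add — endpoints in different components.
P S (2): add — endpoints in different components.
S U (2): add — endpoints in different components.
P U (3): skip — P and U already connected.
P W (6): skip — W and P already connected.
S W (7): skip — S and W already connected.
P Q (8): add — endpoints in different components.
Q U (8): skip — Q and U already connected.
U V (10): add — endpoints in different components.
Non-tree edge Q U has weight 8, equal to the heaviest edge on its tree cycle — swapping gives another MST of the same weight. Not unique.

No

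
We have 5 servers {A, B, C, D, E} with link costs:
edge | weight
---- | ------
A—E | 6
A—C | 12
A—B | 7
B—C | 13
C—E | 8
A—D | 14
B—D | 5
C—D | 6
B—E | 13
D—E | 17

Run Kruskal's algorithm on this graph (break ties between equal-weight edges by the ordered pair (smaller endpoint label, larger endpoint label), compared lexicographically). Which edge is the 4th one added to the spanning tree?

A-B

Kruskal: consider edges lightest-first.
B—D (5): add. Components now {A} {B,D} {C} {E}
A—E (6): add. Components now {A,E} {B,D} {C}
C—D (6): add. Components now {A,E} {B,C,D}
A—B (7): add. Components now {A,B,C,D,E}
The 4th edge added is A—B.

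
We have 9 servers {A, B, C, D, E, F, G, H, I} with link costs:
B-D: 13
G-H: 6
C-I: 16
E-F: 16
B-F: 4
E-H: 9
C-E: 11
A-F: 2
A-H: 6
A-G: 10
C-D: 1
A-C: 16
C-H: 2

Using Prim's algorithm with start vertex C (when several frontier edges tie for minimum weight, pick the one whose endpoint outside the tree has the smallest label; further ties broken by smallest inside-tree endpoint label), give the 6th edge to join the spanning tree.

G-H

Prim, starting at C.
Step 1: frontier [C-D 1, C-H 2, C-E 11, A-C 16, C-I 16] → take C-D (1); add D.
Step 2: frontier [C-H 2, C-E 11, A-C 16, C-I 16, B-D 13] → take C-H (2); add H.
Step 3: frontier [C-E 11, A-C 16, C-I 16, B-D 13, A-H 6, G-H 6, E-H 9] → take A-H (6); add A.
Step 4: frontier [A-F 2, A-G 10, C-E 11, C-I 16, B-D 13, G-H 6, E-H 9] → take A-F (2); add F.
Step 5: frontier [A-G 10, C-E 11, C-I 16, B-D 13, B-F 4, E-F 16, G-H 6, E-H 9] → take B-F (4); add B.
Step 6: frontier [A-G 10, C-E 11, C-I 16, E-F 16, G-H 6, E-H 9] → take G-H (6); add G.
Step 7: frontier [C-E 11, C-I 16, E-F 16, E-H 9] → take E-H (9); add E.
Step 8: frontier [C-I 16] → take C-I (16); add I.
The 6th edge added is G-H.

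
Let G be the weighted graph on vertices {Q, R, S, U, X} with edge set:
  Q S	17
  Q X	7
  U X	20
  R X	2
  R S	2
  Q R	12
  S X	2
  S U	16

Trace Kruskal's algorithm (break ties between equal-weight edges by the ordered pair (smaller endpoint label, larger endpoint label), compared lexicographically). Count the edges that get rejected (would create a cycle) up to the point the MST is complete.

Kruskal's algorithm — process edges by increasing weight (ties by edge label):
R S (2): add. Components now {R,S} {U} {Q} {X}
R X (2): add. Components now {R,S,X} {U} {Q}
S X (2): skip — S and X already connected.
Q X (7): add. Components now {Q,R,S,X} {U}
Q R (12): skip — R and Q already connected.
S U (16): add. Components now {Q,R,S,U,X}
Edges rejected before the tree was complete: 2.

2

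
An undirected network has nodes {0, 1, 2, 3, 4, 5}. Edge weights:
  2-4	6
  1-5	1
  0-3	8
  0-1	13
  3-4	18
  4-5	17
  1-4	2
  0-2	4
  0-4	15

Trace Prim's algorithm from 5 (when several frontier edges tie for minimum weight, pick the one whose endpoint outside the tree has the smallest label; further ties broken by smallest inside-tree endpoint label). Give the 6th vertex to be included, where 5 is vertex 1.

3

Prim, starting at 5.
Step 1: cheapest edge leaving the tree is 1-5 (1); add 1.
Step 2: cheapest edge leaving the tree is 1-4 (2); add 4.
Step 3: cheapest edge leaving the tree is 2-4 (6); add 2.
Step 4: cheapest edge leaving the tree is 0-2 (4); add 0.
Step 5: cheapest edge leaving the tree is 0-3 (8); add 3.
Vertex order: 5, 1, 4, 2, 0, 3. The 6th vertex is 3.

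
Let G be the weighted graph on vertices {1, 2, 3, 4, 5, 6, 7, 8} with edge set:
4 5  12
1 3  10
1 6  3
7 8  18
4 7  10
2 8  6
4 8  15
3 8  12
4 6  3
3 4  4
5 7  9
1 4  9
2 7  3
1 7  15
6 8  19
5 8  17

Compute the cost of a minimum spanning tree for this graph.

38

Kruskal's algorithm — process edges by increasing weight (ties by edge label):
1 6 (3): add — endpoints in different components.
2 7 (3): add — endpoints in different components.
4 6 (3): add — endpoints in different components.
3 4 (4): add — endpoints in different components.
2 8 (6): add — endpoints in different components.
1 4 (9): skip — 1 and 4 already connected.
5 7 (9): add — endpoints in different components.
1 3 (10): skip — 1 and 3 already connected.
4 7 (10): add — endpoints in different components.
MST edges: 1 6, 2 7, 4 6, 3 4, 2 8, 5 7, 4 7; total weight 3+3+3+4+6+9+10 = 38.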